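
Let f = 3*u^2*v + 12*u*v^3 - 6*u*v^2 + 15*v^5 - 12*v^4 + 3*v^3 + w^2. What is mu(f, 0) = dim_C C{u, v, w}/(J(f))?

6

The Hessian of f at 0 is [[0, 0, 0], [0, 0, 0], [0, 0, 2]] with rank 1, so corank 2. A Groebner basis of the Jacobian ideal J(f) in C{u,v,w} is {u^3 - 6*u^2 + 25*u*v/2 - 13*v^2/2, u^2*v - 4*u^2 + 17*u*v/2 - 9*v^2/2, -2*u^2 + u*v^2 + 9*u*v/2 - 5*v^2/2, u*v/2 + v^3 - v^2/2, w}; counting standard monomials gives mu = 6. Corank 2; j^3 = 3*v*(u - v)^2 has shape L^2 M (L != M), so D-series; mu = 6 gives D_6.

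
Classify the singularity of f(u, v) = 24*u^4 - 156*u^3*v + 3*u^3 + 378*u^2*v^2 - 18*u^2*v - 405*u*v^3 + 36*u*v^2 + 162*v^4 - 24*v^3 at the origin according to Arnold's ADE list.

E7

The Hessian of f at 0 has rank 0. Corank 2; j^3 = 3*(u - 2*v)^3 is a perfect cube, so E-series; the 4-jet and mu = 7 give E_7.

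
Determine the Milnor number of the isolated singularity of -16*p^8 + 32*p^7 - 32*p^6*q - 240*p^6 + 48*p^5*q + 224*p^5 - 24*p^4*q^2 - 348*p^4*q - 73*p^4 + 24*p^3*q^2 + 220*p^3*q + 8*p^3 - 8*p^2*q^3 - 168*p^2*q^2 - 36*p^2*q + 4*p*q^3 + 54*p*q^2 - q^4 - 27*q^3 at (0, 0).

The Hessian of f at 0 has rank 0. Corank 2; j^3 = (2*p - 3*q)^3 is a perfect cube, so E-series; the 4-jet and mu = 6 give E_6.

6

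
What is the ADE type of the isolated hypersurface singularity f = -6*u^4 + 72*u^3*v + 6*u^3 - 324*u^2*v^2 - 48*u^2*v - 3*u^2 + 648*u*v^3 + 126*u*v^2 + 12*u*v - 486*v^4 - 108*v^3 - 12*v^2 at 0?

The Hessian of f at 0 is [[-6, 12], [12, -24]] with rank 1, so corank 1. A Groebner basis of the Jacobian ideal J(f) in C{u,v} is {u^2 - 4*u + 8*v, u*v - 2*u + 4*v, -u + v^2 + 2*v}; counting standard monomials gives mu = 3. Corank 1: A-series; mu = 3 gives A_3.

A_{3}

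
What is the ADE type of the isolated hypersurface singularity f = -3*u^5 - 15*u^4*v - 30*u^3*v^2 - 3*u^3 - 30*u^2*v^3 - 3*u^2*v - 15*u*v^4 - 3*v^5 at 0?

The Hessian of f at 0 has rank 0. Corank 2; j^3 = -3*u^2*(u + v) has shape L^2 M (L != M), so D-series; mu = 6 gives D_6.

D_6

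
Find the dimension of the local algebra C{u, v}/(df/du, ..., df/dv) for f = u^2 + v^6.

The Hessian of f at 0 has rank 1. Corank 1: A-series; mu = 5 gives A_5.

5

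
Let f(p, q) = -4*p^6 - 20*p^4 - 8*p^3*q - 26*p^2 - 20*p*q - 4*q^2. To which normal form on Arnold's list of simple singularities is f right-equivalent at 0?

A1

The Hessian of f at 0 has rank 2. Corank 0: nondegenerate Morse point, so A_1.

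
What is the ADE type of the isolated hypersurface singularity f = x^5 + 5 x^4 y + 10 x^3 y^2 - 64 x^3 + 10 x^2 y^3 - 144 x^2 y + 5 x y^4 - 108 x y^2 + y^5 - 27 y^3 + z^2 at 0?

The Hessian of f at 0 has rank 1. Corank 2; j^3 = -(4*x + 3*y)^3 is a perfect cube, so E-series; the 5-jet and mu = 8 give E_8.

E8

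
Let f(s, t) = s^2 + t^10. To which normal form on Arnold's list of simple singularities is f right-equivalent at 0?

The Hessian of f at 0 is [[2, 0], [0, 0]] with rank 1, so corank 1. A Groebner basis of the Jacobian ideal J(f) in C{s,t} is {t^9, s}; counting standard monomials gives mu = 9. Corank 1: A-series; mu = 9 gives A_9.

A_9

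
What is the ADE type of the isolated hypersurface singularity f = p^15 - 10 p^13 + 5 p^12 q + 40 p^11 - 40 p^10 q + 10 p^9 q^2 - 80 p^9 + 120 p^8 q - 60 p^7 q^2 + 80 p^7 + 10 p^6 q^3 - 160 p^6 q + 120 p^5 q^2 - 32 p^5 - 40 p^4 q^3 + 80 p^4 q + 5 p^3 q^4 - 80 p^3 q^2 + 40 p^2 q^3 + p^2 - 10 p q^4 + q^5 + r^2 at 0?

A4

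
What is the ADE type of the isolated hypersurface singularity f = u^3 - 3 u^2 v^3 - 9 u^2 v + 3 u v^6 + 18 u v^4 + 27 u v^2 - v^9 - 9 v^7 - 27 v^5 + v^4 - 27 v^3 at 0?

E_{6}

The Hessian of f at 0 is [[0, 0], [0, 0]] with rank 0, so corank 2. A Groebner basis of the Jacobian ideal J(f) in C{u,v} is {v^3, u^2 - 6*u*v + 9*v^2}; counting standard monomials gives mu = 6. Corank 2; j^3 = (u - 3*v)^3 is a perfect cube, so E-series; the 4-jet and mu = 6 give E_6.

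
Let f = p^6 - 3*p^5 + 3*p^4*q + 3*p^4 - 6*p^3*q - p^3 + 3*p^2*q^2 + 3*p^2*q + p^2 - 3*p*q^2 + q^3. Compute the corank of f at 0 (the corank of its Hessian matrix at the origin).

1

The Hessian at 0 is [[2, 0], [0, 0]] of rank 1; hence corank 1.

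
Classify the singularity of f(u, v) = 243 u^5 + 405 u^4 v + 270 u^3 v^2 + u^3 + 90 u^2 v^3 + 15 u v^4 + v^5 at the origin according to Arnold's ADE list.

E8

The Hessian of f at 0 is [[0, 0], [0, 0]] with rank 0, so corank 2. A Groebner basis of the Jacobian ideal J(f) in C{u,v} is {v^5, u*v^3 + v^4/12, u^2}; counting standard monomials gives mu = 8. Corank 2; j^3 = u^3 is a perfect cube, so E-series; the 5-jet and mu = 8 give E_8.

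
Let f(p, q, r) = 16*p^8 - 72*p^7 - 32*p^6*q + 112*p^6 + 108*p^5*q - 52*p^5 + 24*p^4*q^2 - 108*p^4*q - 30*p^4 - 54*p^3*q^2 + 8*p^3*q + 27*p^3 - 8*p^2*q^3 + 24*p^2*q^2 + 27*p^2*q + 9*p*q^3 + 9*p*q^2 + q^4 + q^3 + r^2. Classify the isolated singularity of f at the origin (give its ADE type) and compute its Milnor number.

Type E_7, Milnor number mu = 7.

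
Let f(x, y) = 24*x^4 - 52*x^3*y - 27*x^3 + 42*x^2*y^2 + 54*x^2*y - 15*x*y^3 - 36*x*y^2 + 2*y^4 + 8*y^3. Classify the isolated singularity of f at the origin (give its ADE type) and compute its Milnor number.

Type E_{7}, Milnor number mu = 7.

The Hessian of f at 0 is [[0, 0], [0, 0]] with rank 0, so corank 2. A Groebner basis of the Jacobian ideal J(f) in C{x,y} is {19683*x^2/4 - 6561*x*y + y^4 - 27*y^3/4 + 2187*y^2, x^3 - 189*x^2/2 + 126*x*y - y^3/6 - 42*y^2, x^2*y - 405*x^2/4 + 135*x*y - 11*y^3/36 - 45*y^2, -81*x^2 + x*y^2 + 108*x*y - 5*y^3/9 - 36*y^2}; counting standard monomials gives mu = 7. Corank 2; j^3 = -(3*x - 2*y)^3 is a perfect cube, so E-series; the 4-jet and mu = 7 give E_7.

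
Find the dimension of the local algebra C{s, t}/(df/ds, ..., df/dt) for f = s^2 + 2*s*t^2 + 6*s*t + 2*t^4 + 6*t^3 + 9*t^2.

3

The Hessian of f at 0 is [[2, 6], [6, 18]] with rank 1, so corank 1. A Groebner basis of the Jacobian ideal J(f) in C{s,t} is {s^2 + 9*s + 27*t, s*t - 3*s - 9*t, s + t^2 + 3*t}; counting standard monomials gives mu = 3. Corank 1: A-series; mu = 3 gives A_3.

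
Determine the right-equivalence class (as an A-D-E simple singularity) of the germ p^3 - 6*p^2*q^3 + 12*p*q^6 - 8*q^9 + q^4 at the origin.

E6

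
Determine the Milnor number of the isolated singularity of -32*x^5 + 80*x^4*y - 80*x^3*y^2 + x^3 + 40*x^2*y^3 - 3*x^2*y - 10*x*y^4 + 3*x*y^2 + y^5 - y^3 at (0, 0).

8

The Hessian of f at 0 has rank 0. Corank 2; j^3 = (x - y)^3 is a perfect cube, so E-series; the 5-jet and mu = 8 give E_8.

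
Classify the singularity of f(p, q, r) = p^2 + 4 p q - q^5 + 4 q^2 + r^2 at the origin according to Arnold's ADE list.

The Hessian of f at 0 is [[2, 4, 0], [4, 8, 0], [0, 0, 2]] with rank 2, so corank 1. A Groebner basis of the Jacobian ideal J(f) in C{p,q,r} is {q^4, p + 2*q, r}; counting standard monomials gives mu = 4. Corank 1: A-series; mu = 4 gives A_4.

A_{4}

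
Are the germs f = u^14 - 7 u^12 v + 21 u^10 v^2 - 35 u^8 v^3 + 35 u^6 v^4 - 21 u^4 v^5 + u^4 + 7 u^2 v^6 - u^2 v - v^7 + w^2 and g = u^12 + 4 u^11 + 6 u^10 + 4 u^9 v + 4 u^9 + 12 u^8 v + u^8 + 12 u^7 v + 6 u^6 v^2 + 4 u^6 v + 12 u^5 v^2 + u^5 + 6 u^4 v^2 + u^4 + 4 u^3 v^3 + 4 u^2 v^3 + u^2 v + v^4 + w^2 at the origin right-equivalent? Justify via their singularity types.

No.

The Hessian of f at 0 has rank 1. Corank 2; j^3 = -u^2*v has shape L^2 M (L != M), so D-series; mu = 8 gives D_8. The Hessian of g at 0 has rank 1. Corank 2; j^3 = u^2*v has shape L^2 M (L != M), so D-series; mu = 5 gives D_5. f is D_8 but g is D_5, hence not right-equivalent.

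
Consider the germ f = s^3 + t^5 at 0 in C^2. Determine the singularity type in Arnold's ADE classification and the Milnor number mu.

Type E_8, Milnor number mu = 8.

The Hessian of f at 0 has rank 0. Corank 2; j^3 = s^3 is a perfect cube, so E-series; the 5-jet and mu = 8 give E_8.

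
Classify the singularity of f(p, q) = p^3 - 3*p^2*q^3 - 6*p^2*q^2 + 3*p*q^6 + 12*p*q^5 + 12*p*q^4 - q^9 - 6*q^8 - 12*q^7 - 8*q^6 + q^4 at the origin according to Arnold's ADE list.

E_{6}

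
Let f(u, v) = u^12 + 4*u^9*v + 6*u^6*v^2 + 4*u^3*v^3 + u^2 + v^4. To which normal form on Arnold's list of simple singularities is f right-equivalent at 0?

A_3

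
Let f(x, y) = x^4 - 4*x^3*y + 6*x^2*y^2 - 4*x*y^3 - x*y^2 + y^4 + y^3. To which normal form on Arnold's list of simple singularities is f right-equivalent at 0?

D5

The Hessian of f at 0 is [[0, 0], [0, 0]] with rank 0, so corank 2. A Groebner basis of the Jacobian ideal J(f) in C{x,y} is {x^3 - y^2/4, y^3, x*y - y^2}; counting standard monomials gives mu = 5. Corank 2; j^3 = -y^2*(x - y) has shape L^2 M (L != M), so D-series; mu = 5 gives D_5.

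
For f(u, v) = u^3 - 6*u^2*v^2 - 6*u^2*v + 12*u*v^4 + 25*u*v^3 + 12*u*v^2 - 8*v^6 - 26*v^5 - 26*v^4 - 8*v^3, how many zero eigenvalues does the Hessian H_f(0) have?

2

Hessian at 0 has rank 0.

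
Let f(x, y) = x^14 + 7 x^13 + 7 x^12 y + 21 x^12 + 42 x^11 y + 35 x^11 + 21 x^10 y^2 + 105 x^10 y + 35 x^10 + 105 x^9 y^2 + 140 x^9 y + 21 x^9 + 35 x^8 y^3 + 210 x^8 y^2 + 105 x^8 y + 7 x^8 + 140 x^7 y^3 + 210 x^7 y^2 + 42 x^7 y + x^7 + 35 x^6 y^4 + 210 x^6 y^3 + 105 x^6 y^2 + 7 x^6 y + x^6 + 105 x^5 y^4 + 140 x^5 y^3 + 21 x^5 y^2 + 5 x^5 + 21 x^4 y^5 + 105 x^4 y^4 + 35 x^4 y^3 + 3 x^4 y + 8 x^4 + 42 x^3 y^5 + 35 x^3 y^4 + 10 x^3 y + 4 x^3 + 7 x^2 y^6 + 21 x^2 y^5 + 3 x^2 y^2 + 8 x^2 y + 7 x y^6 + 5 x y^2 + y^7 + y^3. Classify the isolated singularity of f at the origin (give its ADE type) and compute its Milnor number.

The Hessian of f at 0 is [[0, 0], [0, 0]] with rank 0, so corank 2. A Groebner basis of the Jacobian ideal J(f) in C{x,y} is {-864*x^2/29 + x*y^3 - 24*x*y^2/29 - 1264*x*y/29 - 62*y^3/29 - 416*y^2/29, 3392*x^2/29 - 112*x*y^2/29 + 4928*x*y/29 + y^4 + 136*y^3/29 + 1616*y^2/29, x^3 + 170*x^2/29 - 42*x*y^2/29 + 253*x*y/29 - 7*y^3/29 + 84*y^2/29, x^2*y - 112*x^2/29 + 42*x*y^2/29 - 166*x*y/29 + 7*y^3/29 - 55*y^2/29}; counting standard monomials gives mu = 8. Corank 2; j^3 = (x + y)*(2*x + y)^2 has shape L^2 M (L != M), so D-series; mu = 8 gives D_8.

Type D_{8}, Milnor number mu = 8.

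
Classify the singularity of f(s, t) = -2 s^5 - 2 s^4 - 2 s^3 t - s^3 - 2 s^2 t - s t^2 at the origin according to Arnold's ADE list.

D6

The Hessian of f at 0 is [[0, 0], [0, 0]] with rank 0, so corank 2. A Groebner basis of the Jacobian ideal J(f) in C{s,t} is {s^3 + s^2 + s*t, s^2*t - 5*s^2/4 - 3*s*t/2 - t^2/4, 3*s^2/2 + s*t^2 + 2*s*t + t^2/2, -7*s^2/4 - 5*s*t/2 + t^3 - 3*t^2/4}; counting standard monomials gives mu = 6. Corank 2; j^3 = -s*(s + t)^2 has shape L^2 M (L != M), so D-series; mu = 6 gives D_6.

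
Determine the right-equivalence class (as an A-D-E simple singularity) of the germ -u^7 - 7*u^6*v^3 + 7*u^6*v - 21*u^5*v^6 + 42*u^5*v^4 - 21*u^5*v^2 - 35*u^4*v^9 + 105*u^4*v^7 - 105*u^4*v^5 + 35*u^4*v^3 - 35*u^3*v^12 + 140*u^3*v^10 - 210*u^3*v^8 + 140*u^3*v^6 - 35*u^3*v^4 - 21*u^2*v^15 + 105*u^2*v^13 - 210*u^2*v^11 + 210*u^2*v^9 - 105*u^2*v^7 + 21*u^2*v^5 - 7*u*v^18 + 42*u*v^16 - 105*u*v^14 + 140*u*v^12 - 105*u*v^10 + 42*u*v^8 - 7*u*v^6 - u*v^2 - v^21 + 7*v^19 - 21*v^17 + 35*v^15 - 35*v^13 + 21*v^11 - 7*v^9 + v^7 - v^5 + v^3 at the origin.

The Hessian of f at 0 is [[0, 0], [0, 0]] with rank 0, so corank 2. A Groebner basis of the Jacobian ideal J(f) in C{u,v} is {u^6 + v^2/7, v^3, u*v - v^2}; counting standard monomials gives mu = 8. Corank 2; j^3 = -v^2*(u - v) has shape L^2 M (L != M), so D-series; mu = 8 gives D_8.

D_{8}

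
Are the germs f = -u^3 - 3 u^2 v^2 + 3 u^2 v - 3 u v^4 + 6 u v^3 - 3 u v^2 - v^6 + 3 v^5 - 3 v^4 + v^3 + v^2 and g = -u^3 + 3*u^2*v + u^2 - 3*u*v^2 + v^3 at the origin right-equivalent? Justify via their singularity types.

Yes.

The Hessian of f at 0 is [[0, 0], [0, 2]] with rank 1, so corank 1. A Groebner basis of the Jacobian ideal J(f) in C{u,v} is {u^2, v}; counting standard monomials gives mu = 2. Corank 1: A-series; mu = 2 gives A_2. The Hessian of g at 0 is [[2, 0], [0, 0]] with rank 1, so corank 1. A Groebner basis of the Jacobian ideal J(g) in C{u,v} is {v^2, u}; counting standard monomials gives mu = 2. Corank 1: A-series; mu = 2 gives A_2. Both have type A_2, hence right-equivalent.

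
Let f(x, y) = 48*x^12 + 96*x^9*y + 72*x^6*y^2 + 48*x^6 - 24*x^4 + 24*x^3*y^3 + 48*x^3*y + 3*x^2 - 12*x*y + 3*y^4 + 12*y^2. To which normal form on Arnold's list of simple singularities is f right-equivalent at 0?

The Hessian of f at 0 is [[6, -12], [-12, 24]] with rank 1, so corank 1. A Groebner basis of the Jacobian ideal J(f) in C{x,y} is {y^3, x - 2*y}; counting standard monomials gives mu = 3. Corank 1: A-series; mu = 3 gives A_3.

A3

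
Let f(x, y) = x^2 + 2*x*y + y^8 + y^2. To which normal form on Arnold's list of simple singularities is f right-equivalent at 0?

A_7

The Hessian of f at 0 has rank 1. Corank 1: A-series; mu = 7 gives A_7.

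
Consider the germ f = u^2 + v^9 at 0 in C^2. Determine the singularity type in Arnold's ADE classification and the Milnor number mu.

Type A_{8}, Milnor number mu = 8.

The Hessian of f at 0 has rank 1. Corank 1: A-series; mu = 8 gives A_8.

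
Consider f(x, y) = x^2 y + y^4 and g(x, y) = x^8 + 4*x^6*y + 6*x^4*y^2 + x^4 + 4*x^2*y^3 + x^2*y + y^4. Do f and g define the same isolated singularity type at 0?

Yes.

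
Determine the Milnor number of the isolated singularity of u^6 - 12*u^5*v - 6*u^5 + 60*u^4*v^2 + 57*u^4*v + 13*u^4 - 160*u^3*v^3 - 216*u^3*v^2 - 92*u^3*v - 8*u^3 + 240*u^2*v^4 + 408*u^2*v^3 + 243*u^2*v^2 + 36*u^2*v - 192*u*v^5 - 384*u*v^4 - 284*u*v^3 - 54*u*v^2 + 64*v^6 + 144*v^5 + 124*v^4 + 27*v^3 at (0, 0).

6

The Hessian of f at 0 has rank 0. Corank 2; j^3 = -(2*u - 3*v)^3 is a perfect cube, so E-series; the 4-jet and mu = 6 give E_6.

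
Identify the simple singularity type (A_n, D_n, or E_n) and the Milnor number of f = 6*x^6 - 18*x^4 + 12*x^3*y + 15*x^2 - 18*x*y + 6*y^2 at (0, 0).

The Hessian of f at 0 has rank 2. Corank 0: nondegenerate Morse point, so A_1.

Type A1, Milnor number mu = 1.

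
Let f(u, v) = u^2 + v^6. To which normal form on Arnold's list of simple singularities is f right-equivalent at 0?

The Hessian of f at 0 has rank 1. Corank 1: A-series; mu = 5 gives A_5.

A5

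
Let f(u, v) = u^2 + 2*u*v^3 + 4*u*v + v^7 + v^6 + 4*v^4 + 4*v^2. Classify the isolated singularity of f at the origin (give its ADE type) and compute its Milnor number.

The Hessian of f at 0 has rank 1. Corank 1: A-series; mu = 6 gives A_6.

Type A_{6}, Milnor number mu = 6.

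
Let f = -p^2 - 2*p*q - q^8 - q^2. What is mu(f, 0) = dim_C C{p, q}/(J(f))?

7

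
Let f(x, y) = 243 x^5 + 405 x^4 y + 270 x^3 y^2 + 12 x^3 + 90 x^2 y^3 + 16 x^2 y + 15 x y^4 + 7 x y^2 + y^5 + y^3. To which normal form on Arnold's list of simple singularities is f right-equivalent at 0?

The Hessian of f at 0 is [[0, 0], [0, 0]] with rank 0, so corank 2. A Groebner basis of the Jacobian ideal J(f) in C{x,y} is {32*x*y/15 + y^4 + 16*y^2/15, x*y^2 + y^3/2, x^2 + 5*x*y/6 + y^2/6}; counting standard monomials gives mu = 6. Corank 2; j^3 = (2*x + y)^2*(3*x + y) has shape L^2 M (L != M), so D-series; mu = 6 gives D_6.

D6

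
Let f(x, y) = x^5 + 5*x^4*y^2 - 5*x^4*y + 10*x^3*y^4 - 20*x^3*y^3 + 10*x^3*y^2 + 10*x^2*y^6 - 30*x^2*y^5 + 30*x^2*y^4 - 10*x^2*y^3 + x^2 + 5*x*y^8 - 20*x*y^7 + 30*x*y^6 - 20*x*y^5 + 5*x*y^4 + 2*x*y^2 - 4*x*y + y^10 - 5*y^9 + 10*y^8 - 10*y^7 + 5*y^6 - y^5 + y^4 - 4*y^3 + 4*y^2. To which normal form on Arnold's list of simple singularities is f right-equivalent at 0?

A_{4}

The Hessian of f at 0 has rank 1. Corank 1: A-series; mu = 4 gives A_4.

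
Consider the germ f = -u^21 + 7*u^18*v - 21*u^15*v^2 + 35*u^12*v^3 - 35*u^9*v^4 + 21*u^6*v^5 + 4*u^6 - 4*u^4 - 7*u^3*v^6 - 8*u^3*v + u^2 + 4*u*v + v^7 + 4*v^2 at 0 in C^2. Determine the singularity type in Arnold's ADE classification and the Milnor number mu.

Type A_6, Milnor number mu = 6.

The Hessian of f at 0 has rank 1. Corank 1: A-series; mu = 6 gives A_6.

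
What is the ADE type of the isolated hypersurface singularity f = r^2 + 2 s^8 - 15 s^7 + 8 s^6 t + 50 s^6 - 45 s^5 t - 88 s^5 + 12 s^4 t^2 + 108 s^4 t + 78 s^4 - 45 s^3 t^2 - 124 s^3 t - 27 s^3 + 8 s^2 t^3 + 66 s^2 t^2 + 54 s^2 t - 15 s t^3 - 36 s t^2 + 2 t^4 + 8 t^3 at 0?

E_7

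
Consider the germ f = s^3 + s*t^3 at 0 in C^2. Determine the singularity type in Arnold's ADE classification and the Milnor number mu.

The Hessian of f at 0 has rank 0. Corank 2; j^3 = s^3 is a perfect cube, so E-series; the 4-jet and mu = 7 give E_7.

Type E_7, Milnor number mu = 7.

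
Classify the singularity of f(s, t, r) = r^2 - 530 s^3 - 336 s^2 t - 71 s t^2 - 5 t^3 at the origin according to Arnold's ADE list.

D_{4}

The Hessian of f at 0 has rank 1. Corank 2; j^3 = -(5*s + t)*(106*s^2 + 46*s*t + 5*t^2) splits into three distinct lines over C (the quadratic factor has nonzero discriminant), so D_4.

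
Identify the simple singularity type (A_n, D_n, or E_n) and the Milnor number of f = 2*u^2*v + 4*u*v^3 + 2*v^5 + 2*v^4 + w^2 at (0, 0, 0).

The Hessian of f at 0 has rank 1. Corank 2; j^3 = 2*u^2*v has shape L^2 M (L != M), so D-series; mu = 5 gives D_5.

Type D_5, Milnor number mu = 5.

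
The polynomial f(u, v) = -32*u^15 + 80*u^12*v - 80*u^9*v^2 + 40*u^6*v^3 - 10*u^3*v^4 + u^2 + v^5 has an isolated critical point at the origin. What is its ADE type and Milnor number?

The Hessian of f at 0 has rank 1. Corank 1: A-series; mu = 4 gives A_4.

Type A4, Milnor number mu = 4.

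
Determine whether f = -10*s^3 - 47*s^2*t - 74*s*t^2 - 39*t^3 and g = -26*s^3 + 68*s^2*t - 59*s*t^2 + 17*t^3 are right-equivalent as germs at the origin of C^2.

Yes.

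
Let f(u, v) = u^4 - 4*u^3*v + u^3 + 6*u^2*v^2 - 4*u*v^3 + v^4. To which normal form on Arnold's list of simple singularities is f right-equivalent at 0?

E_{6}

The Hessian of f at 0 has rank 0. Corank 2; j^3 = u^3 is a perfect cube, so E-series; the 4-jet and mu = 6 give E_6.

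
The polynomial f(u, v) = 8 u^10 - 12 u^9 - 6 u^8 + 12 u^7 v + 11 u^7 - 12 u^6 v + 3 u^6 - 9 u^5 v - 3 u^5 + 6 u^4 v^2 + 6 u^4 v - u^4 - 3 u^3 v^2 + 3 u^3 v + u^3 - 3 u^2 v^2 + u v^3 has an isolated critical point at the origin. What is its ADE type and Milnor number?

Type E_{7}, Milnor number mu = 7.

The Hessian of f at 0 has rank 0. Corank 2; j^3 = u^3 is a perfect cube, so E-series; the 4-jet and mu = 7 give E_7.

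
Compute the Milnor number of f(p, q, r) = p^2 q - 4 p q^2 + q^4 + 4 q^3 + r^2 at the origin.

The Hessian of f at 0 is [[0, 0, 0], [0, 0, 0], [0, 0, 2]] with rank 1, so corank 2. A Groebner basis of the Jacobian ideal J(f) in C{p,q,r} is {p^3 + 2*p^2 - 8*q^2, p^2/4 + q^3 - q^2, p*q - 2*q^2, r}; counting standard monomials gives mu = 5. Corank 2; j^3 = q*(p - 2*q)^2 has shape L^2 M (L != M), so D-series; mu = 5 gives D_5.

5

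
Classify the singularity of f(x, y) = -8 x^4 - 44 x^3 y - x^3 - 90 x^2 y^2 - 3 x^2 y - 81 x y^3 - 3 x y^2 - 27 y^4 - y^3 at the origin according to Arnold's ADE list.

E7

The Hessian of f at 0 is [[0, 0], [0, 0]] with rank 0, so corank 2. A Groebner basis of the Jacobian ideal J(f) in C{x,y} is {3*x^2/4 + 3*x*y/2 + y^4 + y^3/4 + 3*y^2/4, x^3 + 15*x^2/4 + 15*x*y/2 + 9*y^3/4 + 15*y^2/4, x^2*y - 9*x^2/4 - 9*x*y/2 - 7*y^3/4 - 9*y^2/4, x^2 + x*y^2 + 2*x*y + 4*y^3/3 + y^2}; counting standard monomials gives mu = 7. Corank 2; j^3 = -(x + y)^3 is a perfect cube, so E-series; the 4-jet and mu = 7 give E_7.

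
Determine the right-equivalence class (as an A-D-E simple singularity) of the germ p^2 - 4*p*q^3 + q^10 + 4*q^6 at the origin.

A9

The Hessian of f at 0 is [[2, 0], [0, 0]] with rank 1, so corank 1. A Groebner basis of the Jacobian ideal J(f) in C{p,q} is {p^3, -p/2 + q^3}; counting standard monomials gives mu = 9. Corank 1: A-series; mu = 9 gives A_9.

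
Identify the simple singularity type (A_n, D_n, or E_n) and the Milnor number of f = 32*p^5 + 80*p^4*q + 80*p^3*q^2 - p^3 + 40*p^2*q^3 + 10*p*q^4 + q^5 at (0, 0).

Type E_8, Milnor number mu = 8.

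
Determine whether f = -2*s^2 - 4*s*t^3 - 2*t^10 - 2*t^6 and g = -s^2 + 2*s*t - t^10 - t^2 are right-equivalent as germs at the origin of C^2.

The Hessian of f at 0 has rank 1. Corank 1: A-series; mu = 9 gives A_9. The Hessian of g at 0 has rank 1. Corank 1: A-series; mu = 9 gives A_9. Both have type A_9, hence right-equivalent.

Yes.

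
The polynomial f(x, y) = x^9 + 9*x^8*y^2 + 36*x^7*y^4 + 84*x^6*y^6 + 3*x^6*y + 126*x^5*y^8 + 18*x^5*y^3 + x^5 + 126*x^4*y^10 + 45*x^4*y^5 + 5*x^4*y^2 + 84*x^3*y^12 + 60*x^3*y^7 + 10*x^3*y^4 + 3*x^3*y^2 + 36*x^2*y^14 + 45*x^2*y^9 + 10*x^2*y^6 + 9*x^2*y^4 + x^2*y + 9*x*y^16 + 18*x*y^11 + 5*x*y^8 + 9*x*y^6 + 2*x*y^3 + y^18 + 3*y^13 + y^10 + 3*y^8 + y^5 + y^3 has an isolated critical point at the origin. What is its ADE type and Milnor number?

The Hessian of f at 0 has rank 0. Corank 2; j^3 = y*(x^2 + y^2) splits into three distinct lines over C (the quadratic factor has nonzero discriminant), so D_4.

Type D_{4}, Milnor number mu = 4.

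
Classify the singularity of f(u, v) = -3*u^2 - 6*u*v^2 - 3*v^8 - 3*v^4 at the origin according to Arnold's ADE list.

A_{7}

The Hessian of f at 0 is [[-6, 0], [0, 0]] with rank 1, so corank 1. A Groebner basis of the Jacobian ideal J(f) in C{u,v} is {u^4, u^3*v, u + v^2}; counting standard monomials gives mu = 7. Corank 1: A-series; mu = 7 gives A_7.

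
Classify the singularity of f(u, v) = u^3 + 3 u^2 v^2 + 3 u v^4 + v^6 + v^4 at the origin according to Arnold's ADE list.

The Hessian of f at 0 has rank 0. Corank 2; j^3 = u^3 is a perfect cube, so E-series; the 4-jet and mu = 6 give E_6.

E_{6}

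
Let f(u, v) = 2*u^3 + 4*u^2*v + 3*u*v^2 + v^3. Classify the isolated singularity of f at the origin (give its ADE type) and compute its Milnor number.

The Hessian of f at 0 has rank 0. Corank 2; j^3 = (u + v)*(2*u^2 + 2*u*v + v^2) splits into three distinct lines over C (the quadratic factor has nonzero discriminant), so D_4.

Type D4, Milnor number mu = 4.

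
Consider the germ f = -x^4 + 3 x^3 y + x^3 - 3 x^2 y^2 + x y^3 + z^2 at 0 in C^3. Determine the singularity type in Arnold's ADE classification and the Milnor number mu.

Type E_{7}, Milnor number mu = 7.

The Hessian of f at 0 has rank 1. Corank 2; j^3 = x^3 is a perfect cube, so E-series; the 4-jet and mu = 7 give E_7.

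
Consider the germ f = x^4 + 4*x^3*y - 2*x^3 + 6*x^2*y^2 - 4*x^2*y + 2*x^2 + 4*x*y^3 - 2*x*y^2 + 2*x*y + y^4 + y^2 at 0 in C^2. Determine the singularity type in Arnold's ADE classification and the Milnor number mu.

Type A_{1}, Milnor number mu = 1.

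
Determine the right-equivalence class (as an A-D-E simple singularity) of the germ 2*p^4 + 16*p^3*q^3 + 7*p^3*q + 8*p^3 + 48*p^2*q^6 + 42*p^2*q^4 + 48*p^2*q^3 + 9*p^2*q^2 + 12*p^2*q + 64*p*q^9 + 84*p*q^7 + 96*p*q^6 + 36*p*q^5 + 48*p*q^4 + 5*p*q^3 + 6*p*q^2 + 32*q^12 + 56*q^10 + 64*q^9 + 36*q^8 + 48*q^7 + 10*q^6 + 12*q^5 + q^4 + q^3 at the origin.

The Hessian of f at 0 is [[0, 0], [0, 0]] with rank 0, so corank 2. A Groebner basis of the Jacobian ideal J(f) in C{p,q} is {768*p^2 + 768*p*q + q^4 + 8*q^3 + 192*q^2, p^3 + 36*p^2 + 36*p*q + q^3/2 + 9*q^2, p^2*q - 40*p^2 - 40*p*q - 2*q^3/3 - 10*q^2, 32*p^2 + p*q^2 + 32*p*q + 5*q^3/6 + 8*q^2}; counting standard monomials gives mu = 7. Corank 2; j^3 = (2*p + q)^3 is a perfect cube, so E-series; the 4-jet and mu = 7 give E_7.

E7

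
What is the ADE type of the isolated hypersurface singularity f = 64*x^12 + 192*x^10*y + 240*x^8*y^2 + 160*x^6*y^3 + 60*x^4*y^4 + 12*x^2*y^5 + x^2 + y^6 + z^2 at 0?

A5

The Hessian of f at 0 has rank 2. Corank 1: A-series; mu = 5 gives A_5.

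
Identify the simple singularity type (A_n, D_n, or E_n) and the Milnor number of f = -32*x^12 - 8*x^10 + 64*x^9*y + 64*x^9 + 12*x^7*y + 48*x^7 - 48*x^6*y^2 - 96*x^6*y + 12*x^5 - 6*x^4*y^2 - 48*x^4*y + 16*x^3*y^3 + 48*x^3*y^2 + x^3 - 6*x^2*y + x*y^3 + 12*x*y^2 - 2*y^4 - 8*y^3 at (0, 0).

Type E7, Milnor number mu = 7.

The Hessian of f at 0 has rank 0. Corank 2; j^3 = (x - 2*y)^3 is a perfect cube, so E-series; the 4-jet and mu = 7 give E_7.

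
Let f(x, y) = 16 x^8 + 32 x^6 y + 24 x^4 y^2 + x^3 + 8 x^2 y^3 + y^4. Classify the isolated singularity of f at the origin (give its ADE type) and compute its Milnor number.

Type E_{6}, Milnor number mu = 6.

The Hessian of f at 0 is [[0, 0], [0, 0]] with rank 0, so corank 2. A Groebner basis of the Jacobian ideal J(f) in C{x,y} is {y^3, x^2}; counting standard monomials gives mu = 6. Corank 2; j^3 = x^3 is a perfect cube, so E-series; the 4-jet and mu = 6 give E_6.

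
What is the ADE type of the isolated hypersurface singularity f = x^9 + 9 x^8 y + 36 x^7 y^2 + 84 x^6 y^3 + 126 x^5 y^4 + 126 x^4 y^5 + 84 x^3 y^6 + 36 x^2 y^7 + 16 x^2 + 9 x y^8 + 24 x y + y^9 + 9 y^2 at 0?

A_{8}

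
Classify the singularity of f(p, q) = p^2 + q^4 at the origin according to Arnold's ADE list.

The Hessian of f at 0 has rank 1. Corank 1: A-series; mu = 3 gives A_3.

A_{3}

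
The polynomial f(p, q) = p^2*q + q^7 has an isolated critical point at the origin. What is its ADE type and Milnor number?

The Hessian of f at 0 is [[0, 0], [0, 0]] with rank 0, so corank 2. A Groebner basis of the Jacobian ideal J(f) in C{p,q} is {p^2/7 + q^6, p^3, p*q}; counting standard monomials gives mu = 8. Corank 2; j^3 = p^2*q has shape L^2 M (L != M), so D-series; mu = 8 gives D_8.

Type D_{8}, Milnor number mu = 8.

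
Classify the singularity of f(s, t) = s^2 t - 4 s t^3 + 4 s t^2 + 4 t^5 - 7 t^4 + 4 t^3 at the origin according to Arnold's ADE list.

The Hessian of f at 0 has rank 0. Corank 2; j^3 = t*(s + 2*t)^2 has shape L^2 M (L != M), so D-series; mu = 5 gives D_5.

D5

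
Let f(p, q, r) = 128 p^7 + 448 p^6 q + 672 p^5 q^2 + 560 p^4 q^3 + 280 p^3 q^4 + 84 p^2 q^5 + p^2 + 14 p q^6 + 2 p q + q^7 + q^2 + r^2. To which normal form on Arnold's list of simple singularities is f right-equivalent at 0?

The Hessian of f at 0 is [[2, 2, 0], [2, 2, 0], [0, 0, 2]] with rank 2, so corank 1. A Groebner basis of the Jacobian ideal J(f) in C{p,q,r} is {q^6, p + q, r}; counting standard monomials gives mu = 6. Corank 1: A-series; mu = 6 gives A_6.

A_6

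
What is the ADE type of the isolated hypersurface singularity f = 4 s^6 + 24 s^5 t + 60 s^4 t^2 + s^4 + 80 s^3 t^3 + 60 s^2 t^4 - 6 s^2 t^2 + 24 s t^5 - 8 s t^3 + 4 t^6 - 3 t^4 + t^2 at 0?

The Hessian of f at 0 has rank 1. Corank 1: A-series; mu = 3 gives A_3.

A_{3}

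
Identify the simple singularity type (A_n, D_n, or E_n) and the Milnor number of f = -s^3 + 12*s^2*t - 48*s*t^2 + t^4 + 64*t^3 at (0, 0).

Type E6, Milnor number mu = 6.

The Hessian of f at 0 is [[0, 0], [0, 0]] with rank 0, so corank 2. A Groebner basis of the Jacobian ideal J(f) in C{s,t} is {t^3, s^2 - 8*s*t + 16*t^2}; counting standard monomials gives mu = 6. Corank 2; j^3 = -(s - 4*t)^3 is a perfect cube, so E-series; the 4-jet and mu = 6 give E_6.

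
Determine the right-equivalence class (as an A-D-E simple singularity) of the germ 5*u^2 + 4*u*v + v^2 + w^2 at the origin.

The Hessian of f at 0 has rank 3. Corank 0: nondegenerate Morse point, so A_1.

A_1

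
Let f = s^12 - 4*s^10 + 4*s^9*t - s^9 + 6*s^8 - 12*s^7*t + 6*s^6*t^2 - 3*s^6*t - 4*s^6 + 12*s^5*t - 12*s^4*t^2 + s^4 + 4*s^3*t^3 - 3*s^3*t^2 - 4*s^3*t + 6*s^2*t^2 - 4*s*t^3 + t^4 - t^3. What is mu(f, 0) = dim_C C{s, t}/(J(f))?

6

The Hessian of f at 0 has rank 0. Corank 2; j^3 = -t^3 is a perfect cube, so E-series; the 4-jet and mu = 6 give E_6.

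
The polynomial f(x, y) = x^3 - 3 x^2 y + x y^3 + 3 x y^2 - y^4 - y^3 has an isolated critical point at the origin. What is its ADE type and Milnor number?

Type E7, Milnor number mu = 7.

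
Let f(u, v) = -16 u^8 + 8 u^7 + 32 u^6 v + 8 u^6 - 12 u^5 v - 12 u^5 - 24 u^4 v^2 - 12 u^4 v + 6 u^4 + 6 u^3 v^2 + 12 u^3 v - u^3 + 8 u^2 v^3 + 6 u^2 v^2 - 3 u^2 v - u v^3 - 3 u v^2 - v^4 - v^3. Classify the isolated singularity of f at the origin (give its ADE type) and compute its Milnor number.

Type E_7, Milnor number mu = 7.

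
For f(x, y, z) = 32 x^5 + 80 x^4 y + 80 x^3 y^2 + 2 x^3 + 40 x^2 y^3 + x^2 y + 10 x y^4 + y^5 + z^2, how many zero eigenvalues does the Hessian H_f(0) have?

The Hessian at 0 is [[0, 0, 0], [0, 0, 0], [0, 0, 2]] of rank 1; hence corank 2.

2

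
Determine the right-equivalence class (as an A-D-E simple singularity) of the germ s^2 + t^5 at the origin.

A_{4}

The Hessian of f at 0 has rank 1. Corank 1: A-series; mu = 4 gives A_4.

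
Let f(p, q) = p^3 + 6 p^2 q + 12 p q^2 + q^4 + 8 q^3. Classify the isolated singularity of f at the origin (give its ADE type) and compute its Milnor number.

The Hessian of f at 0 has rank 0. Corank 2; j^3 = (p + 2*q)^3 is a perfect cube, so E-series; the 4-jet and mu = 6 give E_6.

Type E_6, Milnor number mu = 6.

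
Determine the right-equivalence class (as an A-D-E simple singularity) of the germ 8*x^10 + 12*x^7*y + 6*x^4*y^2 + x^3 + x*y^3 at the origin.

E_7

The Hessian of f at 0 is [[0, 0], [0, 0]] with rank 0, so corank 2. A Groebner basis of the Jacobian ideal J(f) in C{x,y} is {x^3, x*y^2, 3*x^2 + y^3}; counting standard monomials gives mu = 7. Corank 2; j^3 = x^3 is a perfect cube, so E-series; the 4-jet and mu = 7 give E_7.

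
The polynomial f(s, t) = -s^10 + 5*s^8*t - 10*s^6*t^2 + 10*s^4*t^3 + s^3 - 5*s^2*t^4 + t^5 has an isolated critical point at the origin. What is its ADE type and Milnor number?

Type E_{8}, Milnor number mu = 8.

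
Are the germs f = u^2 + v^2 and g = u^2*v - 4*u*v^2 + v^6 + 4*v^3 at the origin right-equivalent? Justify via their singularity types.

No.

The Hessian of f at 0 has rank 2. Corank 0: nondegenerate Morse point, so A_1. The Hessian of g at 0 has rank 0. Corank 2; j^3 = v*(u - 2*v)^2 has shape L^2 M (L != M), so D-series; mu = 7 gives D_7. f is A_1 but g is D_7, hence not right-equivalent.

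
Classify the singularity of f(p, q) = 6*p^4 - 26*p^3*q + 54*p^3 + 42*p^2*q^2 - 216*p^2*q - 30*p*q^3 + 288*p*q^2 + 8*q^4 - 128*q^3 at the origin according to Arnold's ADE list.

The Hessian of f at 0 has rank 0. Corank 2; j^3 = 2*(3*p - 4*q)^3 is a perfect cube, so E-series; the 4-jet and mu = 7 give E_7.

E_{7}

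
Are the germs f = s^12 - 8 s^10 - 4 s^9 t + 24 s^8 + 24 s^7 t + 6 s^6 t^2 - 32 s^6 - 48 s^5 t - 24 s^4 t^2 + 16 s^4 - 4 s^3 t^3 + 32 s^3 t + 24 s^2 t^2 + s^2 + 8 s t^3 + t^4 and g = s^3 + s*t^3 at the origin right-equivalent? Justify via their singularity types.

The Hessian of f at 0 has rank 1. Corank 1: A-series; mu = 3 gives A_3. The Hessian of g at 0 has rank 0. Corank 2; j^3 = s^3 is a perfect cube, so E-series; the 4-jet and mu = 7 give E_7. f is A_3 but g is E_7, hence not right-equivalent.

No.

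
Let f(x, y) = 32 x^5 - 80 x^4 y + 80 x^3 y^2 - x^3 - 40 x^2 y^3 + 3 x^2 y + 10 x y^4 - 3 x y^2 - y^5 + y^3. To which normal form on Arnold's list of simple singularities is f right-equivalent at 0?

E8

The Hessian of f at 0 has rank 0. Corank 2; j^3 = -(x - y)^3 is a perfect cube, so E-series; the 5-jet and mu = 8 give E_8.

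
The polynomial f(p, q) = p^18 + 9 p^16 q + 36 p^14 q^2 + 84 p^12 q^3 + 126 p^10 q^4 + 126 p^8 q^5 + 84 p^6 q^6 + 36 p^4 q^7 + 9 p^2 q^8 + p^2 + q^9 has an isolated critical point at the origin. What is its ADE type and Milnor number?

The Hessian of f at 0 is [[2, 0], [0, 0]] with rank 1, so corank 1. A Groebner basis of the Jacobian ideal J(f) in C{p,q} is {q^8, p}; counting standard monomials gives mu = 8. Corank 1: A-series; mu = 8 gives A_8.

Type A_8, Milnor number mu = 8.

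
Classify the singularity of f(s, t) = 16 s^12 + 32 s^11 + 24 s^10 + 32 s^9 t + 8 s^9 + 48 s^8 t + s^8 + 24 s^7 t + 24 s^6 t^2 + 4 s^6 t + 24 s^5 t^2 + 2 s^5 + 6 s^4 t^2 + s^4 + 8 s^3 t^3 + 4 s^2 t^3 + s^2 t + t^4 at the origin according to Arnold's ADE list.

D_5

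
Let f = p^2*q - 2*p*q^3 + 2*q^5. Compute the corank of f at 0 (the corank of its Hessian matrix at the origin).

2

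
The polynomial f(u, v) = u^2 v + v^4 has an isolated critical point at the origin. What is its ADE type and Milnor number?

Type D_{5}, Milnor number mu = 5.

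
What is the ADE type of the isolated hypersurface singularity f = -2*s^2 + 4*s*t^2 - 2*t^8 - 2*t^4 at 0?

A7

The Hessian of f at 0 is [[-4, 0], [0, 0]] with rank 1, so corank 1. A Groebner basis of the Jacobian ideal J(f) in C{s,t} is {s^4, s^3*t, -s + t^2}; counting standard monomials gives mu = 7. Corank 1: A-series; mu = 7 gives A_7.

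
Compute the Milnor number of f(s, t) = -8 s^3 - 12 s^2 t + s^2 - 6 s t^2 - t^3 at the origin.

2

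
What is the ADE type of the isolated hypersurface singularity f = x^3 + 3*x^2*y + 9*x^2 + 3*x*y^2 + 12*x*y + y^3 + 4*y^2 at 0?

A_2

The Hessian of f at 0 has rank 1. Corank 1: A-series; mu = 2 gives A_2.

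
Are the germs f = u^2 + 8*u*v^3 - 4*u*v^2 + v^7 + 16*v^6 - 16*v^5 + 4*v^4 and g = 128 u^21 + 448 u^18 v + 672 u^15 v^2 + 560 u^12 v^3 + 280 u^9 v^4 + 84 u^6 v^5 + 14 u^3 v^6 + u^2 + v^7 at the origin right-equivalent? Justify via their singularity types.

Yes.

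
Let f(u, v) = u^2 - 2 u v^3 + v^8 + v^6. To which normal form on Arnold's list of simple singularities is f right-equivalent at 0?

A7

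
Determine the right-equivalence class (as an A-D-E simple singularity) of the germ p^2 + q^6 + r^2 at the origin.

A_{5}

The Hessian of f at 0 has rank 2. Corank 1: A-series; mu = 5 gives A_5.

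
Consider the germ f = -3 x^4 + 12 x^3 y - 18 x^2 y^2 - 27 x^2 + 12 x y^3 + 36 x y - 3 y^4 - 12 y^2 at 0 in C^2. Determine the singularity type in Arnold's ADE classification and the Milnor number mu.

Type A3, Milnor number mu = 3.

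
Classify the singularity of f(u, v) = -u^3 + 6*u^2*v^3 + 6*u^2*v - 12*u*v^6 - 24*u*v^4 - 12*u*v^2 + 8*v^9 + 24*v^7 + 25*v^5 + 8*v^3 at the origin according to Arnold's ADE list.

The Hessian of f at 0 has rank 0. Corank 2; j^3 = -(u - 2*v)^3 is a perfect cube, so E-series; the 5-jet and mu = 8 give E_8.

E_8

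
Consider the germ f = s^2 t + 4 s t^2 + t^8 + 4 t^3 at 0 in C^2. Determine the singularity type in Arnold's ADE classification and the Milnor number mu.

Type D_{9}, Milnor number mu = 9.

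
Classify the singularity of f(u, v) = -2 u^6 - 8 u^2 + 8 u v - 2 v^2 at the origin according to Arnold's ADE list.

A_{5}

The Hessian of f at 0 is [[-16, 8], [8, -4]] with rank 1, so corank 1. A Groebner basis of the Jacobian ideal J(f) in C{u,v} is {v^5, u - v/2}; counting standard monomials gives mu = 5. Corank 1: A-series; mu = 5 gives A_5.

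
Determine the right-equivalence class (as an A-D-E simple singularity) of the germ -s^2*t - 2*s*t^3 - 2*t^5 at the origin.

D_{6}

The Hessian of f at 0 is [[0, 0], [0, 0]] with rank 0, so corank 2. A Groebner basis of the Jacobian ideal J(f) in C{s,t} is {s^3, s^2*t, -s^2/4 + s*t^2, s*t + t^3}; counting standard monomials gives mu = 6. Corank 2; j^3 = -s^2*t has shape L^2 M (L != M), so D-series; mu = 6 gives D_6.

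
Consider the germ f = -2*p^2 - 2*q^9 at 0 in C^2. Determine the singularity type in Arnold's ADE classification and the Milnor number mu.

The Hessian of f at 0 is [[-4, 0], [0, 0]] with rank 1, so corank 1. A Groebner basis of the Jacobian ideal J(f) in C{p,q} is {q^8, p}; counting standard monomials gives mu = 8. Corank 1: A-series; mu = 8 gives A_8.

Type A8, Milnor number mu = 8.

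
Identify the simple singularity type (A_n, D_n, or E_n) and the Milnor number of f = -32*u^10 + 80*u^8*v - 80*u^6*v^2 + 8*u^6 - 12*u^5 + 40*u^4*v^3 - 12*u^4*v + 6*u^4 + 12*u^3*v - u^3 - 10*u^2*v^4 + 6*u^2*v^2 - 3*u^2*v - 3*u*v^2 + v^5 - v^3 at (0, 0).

The Hessian of f at 0 is [[0, 0], [0, 0]] with rank 0, so corank 2. A Groebner basis of the Jacobian ideal J(f) in C{u,v} is {u^2/16 + u*v^3 - u*v^2/4 + u*v/8 - v^3/4 + v^2/16, v^4, u^3 - 3*u^2/4 - 3*u*v/2 + v^3 - 3*v^2/4, u^2*v + u^2/4 + u*v^2 + u*v/2 + v^2/4}; counting standard monomials gives mu = 8. Corank 2; j^3 = -(u + v)^3 is a perfect cube, so E-series; the 5-jet and mu = 8 give E_8.

Type E_{8}, Milnor number mu = 8.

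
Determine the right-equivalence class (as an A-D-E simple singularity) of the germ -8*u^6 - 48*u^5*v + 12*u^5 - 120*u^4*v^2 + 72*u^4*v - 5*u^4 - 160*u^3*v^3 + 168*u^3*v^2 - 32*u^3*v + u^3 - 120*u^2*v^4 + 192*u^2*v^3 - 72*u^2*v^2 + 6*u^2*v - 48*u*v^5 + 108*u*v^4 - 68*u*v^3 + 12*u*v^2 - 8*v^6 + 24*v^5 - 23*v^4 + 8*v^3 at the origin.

The Hessian of f at 0 is [[0, 0], [0, 0]] with rank 0, so corank 2. A Groebner basis of the Jacobian ideal J(f) in C{u,v} is {u^3 + 3*u^2 + 12*u*v + 12*v^2, u^2*v - 2*u^2 - 8*u*v - 8*v^2, 5*u^2/4 + u*v^2 + 5*u*v + 5*v^2, -3*u^2/4 - 3*u*v + v^3 - 3*v^2}; counting standard monomials gives mu = 6. Corank 2; j^3 = (u + 2*v)^3 is a perfect cube, so E-series; the 4-jet and mu = 6 give E_6.

E6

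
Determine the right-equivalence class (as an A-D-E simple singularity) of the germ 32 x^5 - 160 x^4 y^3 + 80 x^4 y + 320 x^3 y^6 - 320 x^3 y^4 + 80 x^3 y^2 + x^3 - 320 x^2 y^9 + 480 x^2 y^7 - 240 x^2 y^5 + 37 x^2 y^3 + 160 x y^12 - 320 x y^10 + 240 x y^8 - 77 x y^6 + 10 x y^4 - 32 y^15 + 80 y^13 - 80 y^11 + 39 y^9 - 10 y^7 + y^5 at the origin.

E_{8}

The Hessian of f at 0 is [[0, 0], [0, 0]] with rank 0, so corank 2. A Groebner basis of the Jacobian ideal J(f) in C{x,y} is {-x^2/2 + x*y^3, 4*x^2 + y^4, x^3, x^2*y}; counting standard monomials gives mu = 8. Corank 2; j^3 = x^3 is a perfect cube, so E-series; the 5-jet and mu = 8 give E_8.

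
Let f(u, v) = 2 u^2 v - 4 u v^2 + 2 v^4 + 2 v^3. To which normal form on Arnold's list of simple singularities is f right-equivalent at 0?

D_{5}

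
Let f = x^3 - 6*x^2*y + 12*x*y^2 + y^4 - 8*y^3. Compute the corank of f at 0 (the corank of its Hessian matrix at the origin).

2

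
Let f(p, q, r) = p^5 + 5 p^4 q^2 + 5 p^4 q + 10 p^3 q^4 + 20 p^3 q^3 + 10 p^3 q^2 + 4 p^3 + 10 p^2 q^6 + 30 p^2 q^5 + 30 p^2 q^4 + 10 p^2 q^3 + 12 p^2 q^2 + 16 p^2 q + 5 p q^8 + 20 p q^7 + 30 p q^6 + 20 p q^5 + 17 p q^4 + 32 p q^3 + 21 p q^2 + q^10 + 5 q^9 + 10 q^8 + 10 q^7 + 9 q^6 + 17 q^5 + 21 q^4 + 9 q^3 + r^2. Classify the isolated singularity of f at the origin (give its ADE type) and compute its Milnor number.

Type D6, Milnor number mu = 6.

The Hessian of f at 0 is [[0, 0, 0], [0, 0, 0], [0, 0, 2]] with rank 1, so corank 2. A Groebner basis of the Jacobian ideal J(f) in C{p,q,r} is {p^3 + 27*p^2/4 + 135*p*q/8 + 81*q^2/8, p^2*q - 339*p^2/118 - 1503*p*q/236 - 729*q^2/236, 49*p^2/59 + p*q^2 + 117*p*q/118 - 45*q^2/118, 10*p^2/59 + 89*p*q/59 + q^3 + 111*q^2/59, r}; counting standard monomials gives mu = 6. Corank 2; j^3 = (p + q)*(2*p + 3*q)^2 has shape L^2 M (L != M), so D-series; mu = 6 gives D_6.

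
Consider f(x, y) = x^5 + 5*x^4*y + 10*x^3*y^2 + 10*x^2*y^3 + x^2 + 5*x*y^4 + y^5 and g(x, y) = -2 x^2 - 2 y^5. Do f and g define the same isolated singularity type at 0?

The Hessian of f at 0 has rank 1. Corank 1: A-series; mu = 4 gives A_4. The Hessian of g at 0 has rank 1. Corank 1: A-series; mu = 4 gives A_4. Both have type A_4, hence right-equivalent.

Yes.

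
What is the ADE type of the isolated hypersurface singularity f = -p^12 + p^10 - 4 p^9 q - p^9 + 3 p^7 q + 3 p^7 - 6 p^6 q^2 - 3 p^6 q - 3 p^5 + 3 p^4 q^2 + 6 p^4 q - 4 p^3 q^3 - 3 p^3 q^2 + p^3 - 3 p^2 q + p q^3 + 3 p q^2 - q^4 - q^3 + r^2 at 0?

E_{7}

The Hessian of f at 0 is [[0, 0, 0], [0, 0, 0], [0, 0, 2]] with rank 1, so corank 2. A Groebner basis of the Jacobian ideal J(f) in C{p,q,r} is {p^3 - 3*p^2*q - 6*p^2 + 12*p*q - 6*q^2, 3*p^2 + p*q^2 - 6*p*q + 3*q^2, 3*p^2 - 6*p*q + q^3 + 3*q^2, r}; counting standard monomials gives mu = 7. Corank 2; j^3 = (p - q)^3 is a perfect cube, so E-series; the 4-jet and mu = 7 give E_7.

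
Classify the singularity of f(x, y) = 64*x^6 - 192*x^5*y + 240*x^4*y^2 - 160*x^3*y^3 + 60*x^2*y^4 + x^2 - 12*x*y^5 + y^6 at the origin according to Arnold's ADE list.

The Hessian of f at 0 is [[2, 0], [0, 0]] with rank 1, so corank 1. A Groebner basis of the Jacobian ideal J(f) in C{x,y} is {y^5, x}; counting standard monomials gives mu = 5. Corank 1: A-series; mu = 5 gives A_5.

A5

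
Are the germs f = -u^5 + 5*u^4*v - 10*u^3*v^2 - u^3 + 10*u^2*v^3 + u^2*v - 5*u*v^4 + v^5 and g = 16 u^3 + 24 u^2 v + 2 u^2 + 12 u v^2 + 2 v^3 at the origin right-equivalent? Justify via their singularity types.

No.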